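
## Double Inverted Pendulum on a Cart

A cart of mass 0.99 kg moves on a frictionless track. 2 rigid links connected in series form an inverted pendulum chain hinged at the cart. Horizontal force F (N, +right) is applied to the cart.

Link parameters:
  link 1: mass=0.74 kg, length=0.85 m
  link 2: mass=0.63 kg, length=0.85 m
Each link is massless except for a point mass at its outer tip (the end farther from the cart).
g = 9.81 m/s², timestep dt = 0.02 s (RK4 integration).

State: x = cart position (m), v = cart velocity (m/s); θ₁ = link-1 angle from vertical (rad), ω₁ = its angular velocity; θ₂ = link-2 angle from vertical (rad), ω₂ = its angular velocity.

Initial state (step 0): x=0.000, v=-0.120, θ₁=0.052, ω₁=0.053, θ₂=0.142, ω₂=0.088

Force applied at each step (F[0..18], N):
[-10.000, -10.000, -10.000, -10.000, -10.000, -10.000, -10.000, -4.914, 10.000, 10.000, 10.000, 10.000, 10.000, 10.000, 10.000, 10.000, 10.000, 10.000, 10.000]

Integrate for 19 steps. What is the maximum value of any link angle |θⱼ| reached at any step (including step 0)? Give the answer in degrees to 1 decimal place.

apply F[0]=-10.000 → step 1: x=-0.005, v=-0.335, θ₁=0.056, ω₁=0.302, θ₂=0.144, ω₂=0.124
apply F[1]=-10.000 → step 2: x=-0.013, v=-0.552, θ₁=0.064, ω₁=0.555, θ₂=0.147, ω₂=0.157
apply F[2]=-10.000 → step 3: x=-0.027, v=-0.771, θ₁=0.078, ω₁=0.815, θ₂=0.150, ω₂=0.186
apply F[3]=-10.000 → step 4: x=-0.044, v=-0.992, θ₁=0.097, ω₁=1.083, θ₂=0.154, ω₂=0.209
apply F[4]=-10.000 → step 5: x=-0.066, v=-1.216, θ₁=0.121, ω₁=1.363, θ₂=0.159, ω₂=0.224
apply F[5]=-10.000 → step 6: x=-0.093, v=-1.441, θ₁=0.151, ω₁=1.654, θ₂=0.163, ω₂=0.231
apply F[6]=-10.000 → step 7: x=-0.124, v=-1.666, θ₁=0.187, ω₁=1.954, θ₂=0.168, ω₂=0.230
apply F[7]=-4.914 → step 8: x=-0.159, v=-1.792, θ₁=0.228, ω₁=2.150, θ₂=0.172, ω₂=0.223
apply F[8]=+10.000 → step 9: x=-0.193, v=-1.642, θ₁=0.270, ω₁=2.047, θ₂=0.177, ω₂=0.198
apply F[9]=+10.000 → step 10: x=-0.224, v=-1.502, θ₁=0.311, ω₁=1.973, θ₂=0.180, ω₂=0.160
apply F[10]=+10.000 → step 11: x=-0.253, v=-1.372, θ₁=0.349, ω₁=1.927, θ₂=0.183, ω₂=0.108
apply F[11]=+10.000 → step 12: x=-0.279, v=-1.250, θ₁=0.388, ω₁=1.905, θ₂=0.184, ω₂=0.044
apply F[12]=+10.000 → step 13: x=-0.303, v=-1.134, θ₁=0.426, ω₁=1.905, θ₂=0.185, ω₂=-0.032
apply F[13]=+10.000 → step 14: x=-0.325, v=-1.024, θ₁=0.464, ω₁=1.925, θ₂=0.183, ω₂=-0.118
apply F[14]=+10.000 → step 15: x=-0.344, v=-0.917, θ₁=0.503, ω₁=1.963, θ₂=0.180, ω₂=-0.213
apply F[15]=+10.000 → step 16: x=-0.361, v=-0.812, θ₁=0.543, ω₁=2.016, θ₂=0.175, ω₂=-0.317
apply F[16]=+10.000 → step 17: x=-0.377, v=-0.708, θ₁=0.584, ω₁=2.082, θ₂=0.167, ω₂=-0.428
apply F[17]=+10.000 → step 18: x=-0.390, v=-0.603, θ₁=0.626, ω₁=2.159, θ₂=0.157, ω₂=-0.543
apply F[18]=+10.000 → step 19: x=-0.401, v=-0.496, θ₁=0.670, ω₁=2.244, θ₂=0.145, ω₂=-0.661
Max |angle| over trajectory = 0.670 rad = 38.4°.

Answer: 38.4°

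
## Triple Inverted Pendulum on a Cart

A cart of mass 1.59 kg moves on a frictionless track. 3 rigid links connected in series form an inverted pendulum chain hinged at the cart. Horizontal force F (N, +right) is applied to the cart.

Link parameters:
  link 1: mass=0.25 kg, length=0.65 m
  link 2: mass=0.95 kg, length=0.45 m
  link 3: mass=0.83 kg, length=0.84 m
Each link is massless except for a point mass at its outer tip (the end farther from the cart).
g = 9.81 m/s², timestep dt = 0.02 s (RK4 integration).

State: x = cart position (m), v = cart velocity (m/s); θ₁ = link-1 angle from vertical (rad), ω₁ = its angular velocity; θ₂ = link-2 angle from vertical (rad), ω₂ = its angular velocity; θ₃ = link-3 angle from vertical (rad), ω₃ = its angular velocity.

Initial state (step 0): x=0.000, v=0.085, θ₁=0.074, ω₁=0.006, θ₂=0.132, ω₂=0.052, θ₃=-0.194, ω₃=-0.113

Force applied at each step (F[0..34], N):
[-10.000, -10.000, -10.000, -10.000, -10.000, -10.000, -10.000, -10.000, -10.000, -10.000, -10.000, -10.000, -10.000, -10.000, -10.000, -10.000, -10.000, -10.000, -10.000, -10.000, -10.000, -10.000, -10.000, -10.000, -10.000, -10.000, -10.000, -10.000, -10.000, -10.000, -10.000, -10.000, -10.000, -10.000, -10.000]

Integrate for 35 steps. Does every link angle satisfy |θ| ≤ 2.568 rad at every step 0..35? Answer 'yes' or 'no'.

apply F[0]=-10.000 → step 1: x=0.000, v=-0.057, θ₁=0.075, ω₁=0.139, θ₂=0.136, ω₂=0.327, θ₃=-0.197, ω₃=-0.232
apply F[1]=-10.000 → step 2: x=-0.002, v=-0.199, θ₁=0.080, ω₁=0.270, θ₂=0.145, ω₂=0.610, θ₃=-0.203, ω₃=-0.352
apply F[2]=-10.000 → step 3: x=-0.008, v=-0.341, θ₁=0.086, ω₁=0.396, θ₂=0.160, ω₂=0.903, θ₃=-0.212, ω₃=-0.472
apply F[3]=-10.000 → step 4: x=-0.016, v=-0.484, θ₁=0.095, ω₁=0.518, θ₂=0.181, ω₂=1.209, θ₃=-0.222, ω₃=-0.592
apply F[4]=-10.000 → step 5: x=-0.027, v=-0.627, θ₁=0.107, ω₁=0.636, θ₂=0.209, ω₂=1.526, θ₃=-0.235, ω₃=-0.710
apply F[5]=-10.000 → step 6: x=-0.041, v=-0.770, θ₁=0.121, ω₁=0.752, θ₂=0.242, ω₂=1.846, θ₃=-0.251, ω₃=-0.822
apply F[6]=-10.000 → step 7: x=-0.058, v=-0.912, θ₁=0.137, ω₁=0.874, θ₂=0.283, ω₂=2.160, θ₃=-0.268, ω₃=-0.926
apply F[7]=-10.000 → step 8: x=-0.077, v=-1.053, θ₁=0.156, ω₁=1.006, θ₂=0.329, ω₂=2.454, θ₃=-0.287, ω₃=-1.015
apply F[8]=-10.000 → step 9: x=-0.100, v=-1.193, θ₁=0.177, ω₁=1.157, θ₂=0.380, ω₂=2.715, θ₃=-0.309, ω₃=-1.089
apply F[9]=-10.000 → step 10: x=-0.125, v=-1.331, θ₁=0.202, ω₁=1.334, θ₂=0.437, ω₂=2.931, θ₃=-0.331, ω₃=-1.144
apply F[10]=-10.000 → step 11: x=-0.153, v=-1.466, θ₁=0.231, ω₁=1.542, θ₂=0.497, ω₂=3.095, θ₃=-0.354, ω₃=-1.180
apply F[11]=-10.000 → step 12: x=-0.184, v=-1.599, θ₁=0.264, ω₁=1.784, θ₂=0.560, ω₂=3.202, θ₃=-0.378, ω₃=-1.197
apply F[12]=-10.000 → step 13: x=-0.217, v=-1.730, θ₁=0.303, ω₁=2.062, θ₂=0.625, ω₂=3.249, θ₃=-0.402, ω₃=-1.196
apply F[13]=-10.000 → step 14: x=-0.253, v=-1.856, θ₁=0.347, ω₁=2.377, θ₂=0.690, ω₂=3.233, θ₃=-0.426, ω₃=-1.178
apply F[14]=-10.000 → step 15: x=-0.291, v=-1.978, θ₁=0.398, ω₁=2.728, θ₂=0.754, ω₂=3.149, θ₃=-0.449, ω₃=-1.142
apply F[15]=-10.000 → step 16: x=-0.332, v=-2.094, θ₁=0.456, ω₁=3.116, θ₂=0.815, ω₂=2.993, θ₃=-0.471, ω₃=-1.086
apply F[16]=-10.000 → step 17: x=-0.375, v=-2.200, θ₁=0.523, ω₁=3.539, θ₂=0.873, ω₂=2.757, θ₃=-0.492, ω₃=-1.009
apply F[17]=-10.000 → step 18: x=-0.420, v=-2.294, θ₁=0.598, ω₁=3.995, θ₂=0.925, ω₂=2.439, θ₃=-0.511, ω₃=-0.903
apply F[18]=-10.000 → step 19: x=-0.467, v=-2.367, θ₁=0.683, ω₁=4.478, θ₂=0.970, ω₂=2.043, θ₃=-0.528, ω₃=-0.762
apply F[19]=-10.000 → step 20: x=-0.514, v=-2.413, θ₁=0.777, ω₁=4.970, θ₂=1.006, ω₂=1.596, θ₃=-0.542, ω₃=-0.573
apply F[20]=-10.000 → step 21: x=-0.563, v=-2.422, θ₁=0.881, ω₁=5.434, θ₂=1.034, ω₂=1.166, θ₃=-0.551, ω₃=-0.322
apply F[21]=-10.000 → step 22: x=-0.611, v=-2.387, θ₁=0.994, ω₁=5.810, θ₂=1.054, ω₂=0.876, θ₃=-0.554, ω₃=-0.008
apply F[22]=-10.000 → step 23: x=-0.658, v=-2.315, θ₁=1.113, ω₁=6.033, θ₂=1.071, ω₂=0.861, θ₃=-0.551, ω₃=0.353
apply F[23]=-10.000 → step 24: x=-0.704, v=-2.222, θ₁=1.234, ω₁=6.085, θ₂=1.091, ω₂=1.185, θ₃=-0.540, ω₃=0.726
apply F[24]=-10.000 → step 25: x=-0.747, v=-2.127, θ₁=1.355, ω₁=6.001, θ₂=1.120, ω₂=1.804, θ₃=-0.522, ω₃=1.087
apply F[25]=-10.000 → step 26: x=-0.789, v=-2.037, θ₁=1.474, ω₁=5.823, θ₂=1.164, ω₂=2.633, θ₃=-0.496, ω₃=1.428
apply F[26]=-10.000 → step 27: x=-0.829, v=-1.953, θ₁=1.588, ω₁=5.574, θ₂=1.226, ω₂=3.604, θ₃=-0.465, ω₃=1.761
apply F[27]=-10.000 → step 28: x=-0.867, v=-1.868, θ₁=1.696, ω₁=5.256, θ₂=1.309, ω₂=4.681, θ₃=-0.426, ω₃=2.106
apply F[28]=-10.000 → step 29: x=-0.903, v=-1.773, θ₁=1.797, ω₁=4.859, θ₂=1.414, ω₂=5.848, θ₃=-0.380, ω₃=2.487
apply F[29]=-10.000 → step 30: x=-0.938, v=-1.657, θ₁=1.890, ω₁=4.382, θ₂=1.544, ω₂=7.102, θ₃=-0.326, ω₃=2.934
apply F[30]=-10.000 → step 31: x=-0.969, v=-1.497, θ₁=1.972, ω₁=3.860, θ₂=1.699, ω₂=8.421, θ₃=-0.262, ω₃=3.493
apply F[31]=-10.000 → step 32: x=-0.997, v=-1.264, θ₁=2.045, ω₁=3.436, θ₂=1.880, ω₂=9.677, θ₃=-0.185, ω₃=4.211
apply F[32]=-10.000 → step 33: x=-1.019, v=-0.941, θ₁=2.113, ω₁=3.451, θ₂=2.083, ω₂=10.458, θ₃=-0.092, ω₃=5.098
apply F[33]=-10.000 → step 34: x=-1.034, v=-0.579, θ₁=2.188, ω₁=4.228, θ₂=2.291, ω₂=10.201, θ₃=0.019, ω₃=6.022
apply F[34]=-10.000 → step 35: x=-1.043, v=-0.263, θ₁=2.286, ω₁=5.575, θ₂=2.484, ω₂=8.913, θ₃=0.148, ω₃=6.819
Max |angle| over trajectory = 2.484 rad; bound = 2.568 → within bound.

Answer: yes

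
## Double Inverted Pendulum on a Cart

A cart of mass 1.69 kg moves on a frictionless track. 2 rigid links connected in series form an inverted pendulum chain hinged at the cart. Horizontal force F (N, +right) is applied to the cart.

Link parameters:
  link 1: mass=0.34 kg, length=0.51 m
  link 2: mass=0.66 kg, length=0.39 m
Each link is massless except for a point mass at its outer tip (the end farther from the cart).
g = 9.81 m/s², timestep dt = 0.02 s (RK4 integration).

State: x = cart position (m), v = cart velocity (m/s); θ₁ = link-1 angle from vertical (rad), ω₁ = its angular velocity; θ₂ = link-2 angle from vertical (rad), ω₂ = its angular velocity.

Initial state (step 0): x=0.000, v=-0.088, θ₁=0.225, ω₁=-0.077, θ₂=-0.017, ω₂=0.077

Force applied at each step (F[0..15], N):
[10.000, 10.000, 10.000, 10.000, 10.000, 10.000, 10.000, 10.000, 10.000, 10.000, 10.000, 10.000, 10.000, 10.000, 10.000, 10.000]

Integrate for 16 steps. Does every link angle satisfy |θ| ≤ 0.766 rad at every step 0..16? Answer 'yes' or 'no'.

Answer: no

Derivation:
apply F[0]=+10.000 → step 1: x=-0.001, v=0.005, θ₁=0.224, ω₁=-0.001, θ₂=-0.019, ω₂=-0.267
apply F[1]=+10.000 → step 2: x=0.000, v=0.099, θ₁=0.225, ω₁=0.076, θ₂=-0.028, ω₂=-0.616
apply F[2]=+10.000 → step 3: x=0.003, v=0.192, θ₁=0.227, ω₁=0.157, θ₂=-0.044, ω₂=-0.976
apply F[3]=+10.000 → step 4: x=0.008, v=0.287, θ₁=0.231, ω₁=0.243, θ₂=-0.067, ω₂=-1.352
apply F[4]=+10.000 → step 5: x=0.015, v=0.382, θ₁=0.237, ω₁=0.332, θ₂=-0.098, ω₂=-1.747
apply F[5]=+10.000 → step 6: x=0.023, v=0.478, θ₁=0.245, ω₁=0.422, θ₂=-0.137, ω₂=-2.160
apply F[6]=+10.000 → step 7: x=0.034, v=0.576, θ₁=0.254, ω₁=0.505, θ₂=-0.184, ω₂=-2.585
apply F[7]=+10.000 → step 8: x=0.046, v=0.675, θ₁=0.265, ω₁=0.573, θ₂=-0.240, ω₂=-3.015
apply F[8]=+10.000 → step 9: x=0.061, v=0.776, θ₁=0.277, ω₁=0.615, θ₂=-0.305, ω₂=-3.441
apply F[9]=+10.000 → step 10: x=0.077, v=0.879, θ₁=0.289, ω₁=0.621, θ₂=-0.378, ω₂=-3.858
apply F[10]=+10.000 → step 11: x=0.096, v=0.983, θ₁=0.301, ω₁=0.582, θ₂=-0.459, ω₂=-4.262
apply F[11]=+10.000 → step 12: x=0.117, v=1.089, θ₁=0.312, ω₁=0.493, θ₂=-0.548, ω₂=-4.656
apply F[12]=+10.000 → step 13: x=0.139, v=1.195, θ₁=0.320, ω₁=0.346, θ₂=-0.645, ω₂=-5.043
apply F[13]=+10.000 → step 14: x=0.164, v=1.302, θ₁=0.325, ω₁=0.135, θ₂=-0.750, ω₂=-5.431
apply F[14]=+10.000 → step 15: x=0.192, v=1.409, θ₁=0.325, ω₁=-0.145, θ₂=-0.863, ω₂=-5.829
apply F[15]=+10.000 → step 16: x=0.221, v=1.517, θ₁=0.319, ω₁=-0.505, θ₂=-0.983, ω₂=-6.244
Max |angle| over trajectory = 0.983 rad; bound = 0.766 → exceeded.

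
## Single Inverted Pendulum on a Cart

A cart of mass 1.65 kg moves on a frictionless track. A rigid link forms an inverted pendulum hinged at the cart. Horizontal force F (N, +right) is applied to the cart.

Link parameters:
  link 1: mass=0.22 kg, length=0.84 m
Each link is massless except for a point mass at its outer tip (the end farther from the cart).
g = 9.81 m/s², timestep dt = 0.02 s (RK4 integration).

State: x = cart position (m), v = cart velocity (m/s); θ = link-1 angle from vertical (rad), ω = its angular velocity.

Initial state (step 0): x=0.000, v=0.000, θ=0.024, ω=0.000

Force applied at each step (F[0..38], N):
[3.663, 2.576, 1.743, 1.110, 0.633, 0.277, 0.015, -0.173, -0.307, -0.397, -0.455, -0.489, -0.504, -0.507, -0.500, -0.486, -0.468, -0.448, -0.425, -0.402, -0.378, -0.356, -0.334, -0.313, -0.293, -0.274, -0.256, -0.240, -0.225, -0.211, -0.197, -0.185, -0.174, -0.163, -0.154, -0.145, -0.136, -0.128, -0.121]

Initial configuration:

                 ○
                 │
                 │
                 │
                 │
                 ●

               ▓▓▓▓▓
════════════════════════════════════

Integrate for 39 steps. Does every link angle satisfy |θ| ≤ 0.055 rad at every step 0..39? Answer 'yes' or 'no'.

Answer: yes

Derivation:
apply F[0]=+3.663 → step 1: x=0.000, v=0.044, θ=0.024, ω=-0.047
apply F[1]=+2.576 → step 2: x=0.002, v=0.074, θ=0.022, ω=-0.078
apply F[2]=+1.743 → step 3: x=0.003, v=0.095, θ=0.021, ω=-0.097
apply F[3]=+1.110 → step 4: x=0.005, v=0.108, θ=0.018, ω=-0.108
apply F[4]=+0.633 → step 5: x=0.008, v=0.115, θ=0.016, ω=-0.112
apply F[5]=+0.277 → step 6: x=0.010, v=0.118, θ=0.014, ω=-0.112
apply F[6]=+0.015 → step 7: x=0.012, v=0.118, θ=0.012, ω=-0.109
apply F[7]=-0.173 → step 8: x=0.015, v=0.116, θ=0.010, ω=-0.104
apply F[8]=-0.307 → step 9: x=0.017, v=0.112, θ=0.008, ω=-0.097
apply F[9]=-0.397 → step 10: x=0.019, v=0.107, θ=0.006, ω=-0.090
apply F[10]=-0.455 → step 11: x=0.021, v=0.101, θ=0.004, ω=-0.082
apply F[11]=-0.489 → step 12: x=0.023, v=0.095, θ=0.003, ω=-0.074
apply F[12]=-0.504 → step 13: x=0.025, v=0.089, θ=0.001, ω=-0.066
apply F[13]=-0.507 → step 14: x=0.027, v=0.083, θ=-0.000, ω=-0.059
apply F[14]=-0.500 → step 15: x=0.028, v=0.077, θ=-0.001, ω=-0.052
apply F[15]=-0.486 → step 16: x=0.030, v=0.071, θ=-0.002, ω=-0.045
apply F[16]=-0.468 → step 17: x=0.031, v=0.065, θ=-0.003, ω=-0.039
apply F[17]=-0.448 → step 18: x=0.032, v=0.060, θ=-0.004, ω=-0.033
apply F[18]=-0.425 → step 19: x=0.033, v=0.055, θ=-0.004, ω=-0.028
apply F[19]=-0.402 → step 20: x=0.035, v=0.050, θ=-0.005, ω=-0.024
apply F[20]=-0.378 → step 21: x=0.035, v=0.046, θ=-0.005, ω=-0.020
apply F[21]=-0.356 → step 22: x=0.036, v=0.041, θ=-0.006, ω=-0.016
apply F[22]=-0.334 → step 23: x=0.037, v=0.037, θ=-0.006, ω=-0.013
apply F[23]=-0.313 → step 24: x=0.038, v=0.034, θ=-0.006, ω=-0.010
apply F[24]=-0.293 → step 25: x=0.038, v=0.030, θ=-0.006, ω=-0.007
apply F[25]=-0.274 → step 26: x=0.039, v=0.027, θ=-0.006, ω=-0.005
apply F[26]=-0.256 → step 27: x=0.040, v=0.024, θ=-0.007, ω=-0.003
apply F[27]=-0.240 → step 28: x=0.040, v=0.022, θ=-0.007, ω=-0.001
apply F[28]=-0.225 → step 29: x=0.040, v=0.019, θ=-0.007, ω=0.000
apply F[29]=-0.211 → step 30: x=0.041, v=0.017, θ=-0.007, ω=0.002
apply F[30]=-0.197 → step 31: x=0.041, v=0.014, θ=-0.006, ω=0.003
apply F[31]=-0.185 → step 32: x=0.041, v=0.012, θ=-0.006, ω=0.004
apply F[32]=-0.174 → step 33: x=0.042, v=0.010, θ=-0.006, ω=0.005
apply F[33]=-0.163 → step 34: x=0.042, v=0.009, θ=-0.006, ω=0.005
apply F[34]=-0.154 → step 35: x=0.042, v=0.007, θ=-0.006, ω=0.006
apply F[35]=-0.145 → step 36: x=0.042, v=0.005, θ=-0.006, ω=0.006
apply F[36]=-0.136 → step 37: x=0.042, v=0.004, θ=-0.006, ω=0.007
apply F[37]=-0.128 → step 38: x=0.042, v=0.002, θ=-0.006, ω=0.007
apply F[38]=-0.121 → step 39: x=0.042, v=0.001, θ=-0.006, ω=0.007
Max |angle| over trajectory = 0.024 rad; bound = 0.055 → within bound.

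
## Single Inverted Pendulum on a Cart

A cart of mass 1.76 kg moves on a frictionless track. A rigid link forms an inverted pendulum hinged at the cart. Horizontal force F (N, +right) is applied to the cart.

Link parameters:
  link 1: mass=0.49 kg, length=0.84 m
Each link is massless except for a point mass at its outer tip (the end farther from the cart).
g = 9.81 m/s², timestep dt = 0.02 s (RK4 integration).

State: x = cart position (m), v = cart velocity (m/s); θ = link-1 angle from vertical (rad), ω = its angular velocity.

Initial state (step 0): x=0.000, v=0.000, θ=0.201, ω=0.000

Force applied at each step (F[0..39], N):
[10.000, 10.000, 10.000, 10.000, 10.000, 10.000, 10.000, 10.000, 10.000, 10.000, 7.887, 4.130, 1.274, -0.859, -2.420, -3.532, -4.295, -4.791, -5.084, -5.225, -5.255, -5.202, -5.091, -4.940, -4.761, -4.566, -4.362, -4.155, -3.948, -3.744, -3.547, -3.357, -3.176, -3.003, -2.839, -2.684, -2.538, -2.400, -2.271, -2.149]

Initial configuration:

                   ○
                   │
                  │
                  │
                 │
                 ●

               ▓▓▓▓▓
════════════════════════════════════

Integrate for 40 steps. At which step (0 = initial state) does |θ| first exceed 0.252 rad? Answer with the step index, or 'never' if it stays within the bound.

Answer: never

Derivation:
apply F[0]=+10.000 → step 1: x=0.001, v=0.102, θ=0.200, ω=-0.072
apply F[1]=+10.000 → step 2: x=0.004, v=0.204, θ=0.198, ω=-0.145
apply F[2]=+10.000 → step 3: x=0.009, v=0.306, θ=0.194, ω=-0.219
apply F[3]=+10.000 → step 4: x=0.016, v=0.408, θ=0.189, ω=-0.294
apply F[4]=+10.000 → step 5: x=0.026, v=0.511, θ=0.183, ω=-0.371
apply F[5]=+10.000 → step 6: x=0.037, v=0.614, θ=0.175, ω=-0.450
apply F[6]=+10.000 → step 7: x=0.050, v=0.718, θ=0.165, ω=-0.533
apply F[7]=+10.000 → step 8: x=0.065, v=0.823, θ=0.153, ω=-0.619
apply F[8]=+10.000 → step 9: x=0.083, v=0.928, θ=0.140, ω=-0.709
apply F[9]=+10.000 → step 10: x=0.103, v=1.035, θ=0.125, ω=-0.803
apply F[10]=+7.887 → step 11: x=0.124, v=1.118, θ=0.108, ω=-0.875
apply F[11]=+4.130 → step 12: x=0.147, v=1.160, θ=0.090, ω=-0.901
apply F[12]=+1.274 → step 13: x=0.170, v=1.170, θ=0.072, ω=-0.894
apply F[13]=-0.859 → step 14: x=0.194, v=1.157, θ=0.055, ω=-0.864
apply F[14]=-2.420 → step 15: x=0.216, v=1.127, θ=0.038, ω=-0.818
apply F[15]=-3.532 → step 16: x=0.238, v=1.086, θ=0.022, ω=-0.761
apply F[16]=-4.295 → step 17: x=0.260, v=1.036, θ=0.008, ω=-0.699
apply F[17]=-4.791 → step 18: x=0.280, v=0.982, θ=-0.006, ω=-0.634
apply F[18]=-5.084 → step 19: x=0.299, v=0.925, θ=-0.018, ω=-0.569
apply F[19]=-5.225 → step 20: x=0.317, v=0.866, θ=-0.028, ω=-0.505
apply F[20]=-5.255 → step 21: x=0.334, v=0.808, θ=-0.038, ω=-0.444
apply F[21]=-5.202 → step 22: x=0.349, v=0.752, θ=-0.046, ω=-0.386
apply F[22]=-5.091 → step 23: x=0.364, v=0.697, θ=-0.053, ω=-0.332
apply F[23]=-4.940 → step 24: x=0.377, v=0.644, θ=-0.060, ω=-0.282
apply F[24]=-4.761 → step 25: x=0.389, v=0.593, θ=-0.065, ω=-0.237
apply F[25]=-4.566 → step 26: x=0.401, v=0.545, θ=-0.069, ω=-0.195
apply F[26]=-4.362 → step 27: x=0.411, v=0.499, θ=-0.073, ω=-0.157
apply F[27]=-4.155 → step 28: x=0.421, v=0.456, θ=-0.075, ω=-0.123
apply F[28]=-3.948 → step 29: x=0.430, v=0.415, θ=-0.078, ω=-0.093
apply F[29]=-3.744 → step 30: x=0.437, v=0.377, θ=-0.079, ω=-0.066
apply F[30]=-3.547 → step 31: x=0.445, v=0.341, θ=-0.080, ω=-0.042
apply F[31]=-3.357 → step 32: x=0.451, v=0.307, θ=-0.081, ω=-0.021
apply F[32]=-3.176 → step 33: x=0.457, v=0.276, θ=-0.081, ω=-0.002
apply F[33]=-3.003 → step 34: x=0.462, v=0.246, θ=-0.081, ω=0.014
apply F[34]=-2.839 → step 35: x=0.467, v=0.218, θ=-0.081, ω=0.028
apply F[35]=-2.684 → step 36: x=0.471, v=0.192, θ=-0.080, ω=0.041
apply F[36]=-2.538 → step 37: x=0.475, v=0.168, θ=-0.079, ω=0.051
apply F[37]=-2.400 → step 38: x=0.478, v=0.145, θ=-0.078, ω=0.060
apply F[38]=-2.271 → step 39: x=0.480, v=0.123, θ=-0.077, ω=0.068
apply F[39]=-2.149 → step 40: x=0.483, v=0.103, θ=-0.075, ω=0.074
max |θ| = 0.201 ≤ 0.252 over all 41 states.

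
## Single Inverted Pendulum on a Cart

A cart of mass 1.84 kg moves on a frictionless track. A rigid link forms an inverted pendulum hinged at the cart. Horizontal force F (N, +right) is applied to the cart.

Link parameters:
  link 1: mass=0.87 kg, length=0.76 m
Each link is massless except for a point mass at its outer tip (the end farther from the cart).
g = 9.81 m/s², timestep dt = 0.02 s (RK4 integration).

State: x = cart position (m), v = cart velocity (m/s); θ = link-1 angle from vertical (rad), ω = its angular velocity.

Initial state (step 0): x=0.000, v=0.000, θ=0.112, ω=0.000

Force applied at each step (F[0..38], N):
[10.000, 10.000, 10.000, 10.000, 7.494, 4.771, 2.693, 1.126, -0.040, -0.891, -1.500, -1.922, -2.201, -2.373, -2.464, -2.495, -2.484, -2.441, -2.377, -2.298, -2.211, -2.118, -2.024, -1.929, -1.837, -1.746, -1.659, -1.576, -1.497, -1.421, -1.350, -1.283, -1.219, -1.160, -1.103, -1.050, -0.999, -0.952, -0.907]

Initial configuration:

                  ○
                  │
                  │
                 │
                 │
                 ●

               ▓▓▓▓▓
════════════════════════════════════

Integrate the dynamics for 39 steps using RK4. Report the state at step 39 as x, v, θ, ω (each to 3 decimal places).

apply F[0]=+10.000 → step 1: x=0.001, v=0.098, θ=0.111, ω=-0.099
apply F[1]=+10.000 → step 2: x=0.004, v=0.196, θ=0.108, ω=-0.199
apply F[2]=+10.000 → step 3: x=0.009, v=0.294, θ=0.103, ω=-0.301
apply F[3]=+10.000 → step 4: x=0.016, v=0.394, θ=0.096, ω=-0.405
apply F[4]=+7.494 → step 5: x=0.024, v=0.466, θ=0.087, ω=-0.477
apply F[5]=+4.771 → step 6: x=0.034, v=0.511, θ=0.077, ω=-0.514
apply F[6]=+2.693 → step 7: x=0.045, v=0.533, θ=0.067, ω=-0.525
apply F[7]=+1.126 → step 8: x=0.055, v=0.540, θ=0.056, ω=-0.518
apply F[8]=-0.040 → step 9: x=0.066, v=0.535, θ=0.046, ω=-0.498
apply F[9]=-0.891 → step 10: x=0.077, v=0.521, θ=0.037, ω=-0.469
apply F[10]=-1.500 → step 11: x=0.087, v=0.502, θ=0.028, ω=-0.436
apply F[11]=-1.922 → step 12: x=0.097, v=0.479, θ=0.019, ω=-0.399
apply F[12]=-2.201 → step 13: x=0.106, v=0.454, θ=0.012, ω=-0.362
apply F[13]=-2.373 → step 14: x=0.115, v=0.427, θ=0.005, ω=-0.325
apply F[14]=-2.464 → step 15: x=0.123, v=0.400, θ=-0.001, ω=-0.289
apply F[15]=-2.495 → step 16: x=0.131, v=0.374, θ=-0.007, ω=-0.255
apply F[16]=-2.484 → step 17: x=0.138, v=0.347, θ=-0.012, ω=-0.223
apply F[17]=-2.441 → step 18: x=0.145, v=0.322, θ=-0.016, ω=-0.193
apply F[18]=-2.377 → step 19: x=0.151, v=0.298, θ=-0.019, ω=-0.166
apply F[19]=-2.298 → step 20: x=0.157, v=0.275, θ=-0.022, ω=-0.141
apply F[20]=-2.211 → step 21: x=0.162, v=0.253, θ=-0.025, ω=-0.118
apply F[21]=-2.118 → step 22: x=0.167, v=0.233, θ=-0.027, ω=-0.098
apply F[22]=-2.024 → step 23: x=0.171, v=0.213, θ=-0.029, ω=-0.080
apply F[23]=-1.929 → step 24: x=0.175, v=0.195, θ=-0.030, ω=-0.063
apply F[24]=-1.837 → step 25: x=0.179, v=0.178, θ=-0.031, ω=-0.049
apply F[25]=-1.746 → step 26: x=0.182, v=0.162, θ=-0.032, ω=-0.036
apply F[26]=-1.659 → step 27: x=0.185, v=0.147, θ=-0.033, ω=-0.025
apply F[27]=-1.576 → step 28: x=0.188, v=0.133, θ=-0.033, ω=-0.015
apply F[28]=-1.497 → step 29: x=0.191, v=0.120, θ=-0.033, ω=-0.006
apply F[29]=-1.421 → step 30: x=0.193, v=0.107, θ=-0.034, ω=0.001
apply F[30]=-1.350 → step 31: x=0.195, v=0.096, θ=-0.033, ω=0.008
apply F[31]=-1.283 → step 32: x=0.197, v=0.085, θ=-0.033, ω=0.014
apply F[32]=-1.219 → step 33: x=0.198, v=0.075, θ=-0.033, ω=0.019
apply F[33]=-1.160 → step 34: x=0.200, v=0.065, θ=-0.032, ω=0.023
apply F[34]=-1.103 → step 35: x=0.201, v=0.056, θ=-0.032, ω=0.026
apply F[35]=-1.050 → step 36: x=0.202, v=0.048, θ=-0.031, ω=0.029
apply F[36]=-0.999 → step 37: x=0.203, v=0.040, θ=-0.031, ω=0.032
apply F[37]=-0.952 → step 38: x=0.204, v=0.032, θ=-0.030, ω=0.034
apply F[38]=-0.907 → step 39: x=0.204, v=0.025, θ=-0.030, ω=0.035

Answer: x=0.204, v=0.025, θ=-0.030, ω=0.035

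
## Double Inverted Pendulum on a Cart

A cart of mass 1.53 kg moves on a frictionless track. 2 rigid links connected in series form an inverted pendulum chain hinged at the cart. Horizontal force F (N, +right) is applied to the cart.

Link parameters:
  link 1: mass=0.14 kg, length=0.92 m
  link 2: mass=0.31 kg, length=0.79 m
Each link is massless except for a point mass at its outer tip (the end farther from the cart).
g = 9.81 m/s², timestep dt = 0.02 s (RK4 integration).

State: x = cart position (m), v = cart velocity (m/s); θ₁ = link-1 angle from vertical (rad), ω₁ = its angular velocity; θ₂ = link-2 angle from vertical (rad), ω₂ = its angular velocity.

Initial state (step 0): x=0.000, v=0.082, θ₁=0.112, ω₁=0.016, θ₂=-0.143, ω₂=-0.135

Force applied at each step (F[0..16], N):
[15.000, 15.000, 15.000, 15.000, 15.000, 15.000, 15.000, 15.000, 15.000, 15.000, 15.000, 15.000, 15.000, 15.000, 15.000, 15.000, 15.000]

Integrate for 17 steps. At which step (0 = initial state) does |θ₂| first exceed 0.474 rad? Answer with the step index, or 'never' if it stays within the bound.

Answer: 13

Derivation:
apply F[0]=+15.000 → step 1: x=0.004, v=0.272, θ₁=0.112, ω₁=-0.054, θ₂=-0.148, ω₂=-0.330
apply F[1]=+15.000 → step 2: x=0.011, v=0.462, θ₁=0.110, ω₁=-0.124, θ₂=-0.156, ω₂=-0.526
apply F[2]=+15.000 → step 3: x=0.022, v=0.652, θ₁=0.107, ω₁=-0.195, θ₂=-0.169, ω₂=-0.725
apply F[3]=+15.000 → step 4: x=0.037, v=0.843, θ₁=0.102, ω₁=-0.268, θ₂=-0.185, ω₂=-0.924
apply F[4]=+15.000 → step 5: x=0.056, v=1.034, θ₁=0.096, ω₁=-0.343, θ₂=-0.206, ω₂=-1.124
apply F[5]=+15.000 → step 6: x=0.078, v=1.226, θ₁=0.088, ω₁=-0.424, θ₂=-0.230, ω₂=-1.325
apply F[6]=+15.000 → step 7: x=0.105, v=1.418, θ₁=0.079, ω₁=-0.511, θ₂=-0.259, ω₂=-1.524
apply F[7]=+15.000 → step 8: x=0.135, v=1.611, θ₁=0.068, ω₁=-0.606, θ₂=-0.291, ω₂=-1.719
apply F[8]=+15.000 → step 9: x=0.169, v=1.805, θ₁=0.055, ω₁=-0.713, θ₂=-0.327, ω₂=-1.909
apply F[9]=+15.000 → step 10: x=0.207, v=1.999, θ₁=0.039, ω₁=-0.833, θ₂=-0.367, ω₂=-2.090
apply F[10]=+15.000 → step 11: x=0.249, v=2.194, θ₁=0.021, ω₁=-0.970, θ₂=-0.411, ω₂=-2.260
apply F[11]=+15.000 → step 12: x=0.295, v=2.390, θ₁=0.000, ω₁=-1.126, θ₂=-0.458, ω₂=-2.414
apply F[12]=+15.000 → step 13: x=0.345, v=2.587, θ₁=-0.024, ω₁=-1.303, θ₂=-0.507, ω₂=-2.550
apply F[13]=+15.000 → step 14: x=0.398, v=2.783, θ₁=-0.052, ω₁=-1.505, θ₂=-0.560, ω₂=-2.662
apply F[14]=+15.000 → step 15: x=0.456, v=2.980, θ₁=-0.084, ω₁=-1.732, θ₂=-0.614, ω₂=-2.747
apply F[15]=+15.000 → step 16: x=0.518, v=3.177, θ₁=-0.121, ω₁=-1.987, θ₂=-0.669, ω₂=-2.799
apply F[16]=+15.000 → step 17: x=0.583, v=3.373, θ₁=-0.164, ω₁=-2.271, θ₂=-0.725, ω₂=-2.812
|θ₂| = 0.507 > 0.474 first at step 13.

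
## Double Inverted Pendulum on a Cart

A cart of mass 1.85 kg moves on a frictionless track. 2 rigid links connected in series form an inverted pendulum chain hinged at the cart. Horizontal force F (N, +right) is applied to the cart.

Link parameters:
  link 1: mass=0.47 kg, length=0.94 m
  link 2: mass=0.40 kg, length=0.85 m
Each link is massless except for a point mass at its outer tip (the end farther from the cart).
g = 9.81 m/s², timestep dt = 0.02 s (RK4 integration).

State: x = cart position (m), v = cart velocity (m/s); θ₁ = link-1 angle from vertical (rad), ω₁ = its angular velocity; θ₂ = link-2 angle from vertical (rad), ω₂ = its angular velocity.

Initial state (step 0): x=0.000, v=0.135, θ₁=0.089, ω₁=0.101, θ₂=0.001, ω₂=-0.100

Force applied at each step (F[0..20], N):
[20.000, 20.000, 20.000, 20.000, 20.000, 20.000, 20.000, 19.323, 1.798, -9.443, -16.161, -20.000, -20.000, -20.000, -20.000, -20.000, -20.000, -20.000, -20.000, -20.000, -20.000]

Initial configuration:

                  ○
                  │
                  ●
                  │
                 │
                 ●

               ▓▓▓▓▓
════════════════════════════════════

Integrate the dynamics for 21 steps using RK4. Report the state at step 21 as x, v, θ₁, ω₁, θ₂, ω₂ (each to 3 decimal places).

Answer: x=0.374, v=-0.413, θ₁=-0.195, ω₁=0.266, θ₂=-0.089, ω₂=0.103

Derivation:
apply F[0]=+20.000 → step 1: x=0.005, v=0.342, θ₁=0.089, ω₁=-0.083, θ₂=-0.001, ω₂=-0.141
apply F[1]=+20.000 → step 2: x=0.014, v=0.550, θ₁=0.086, ω₁=-0.267, θ₂=-0.005, ω₂=-0.183
apply F[2]=+20.000 → step 3: x=0.027, v=0.758, θ₁=0.078, ω₁=-0.454, θ₂=-0.009, ω₂=-0.223
apply F[3]=+20.000 → step 4: x=0.044, v=0.967, θ₁=0.067, ω₁=-0.645, θ₂=-0.014, ω₂=-0.261
apply F[4]=+20.000 → step 5: x=0.065, v=1.178, θ₁=0.053, ω₁=-0.843, θ₂=-0.019, ω₂=-0.294
apply F[5]=+20.000 → step 6: x=0.091, v=1.390, θ₁=0.034, ω₁=-1.048, θ₂=-0.025, ω₂=-0.320
apply F[6]=+20.000 → step 7: x=0.121, v=1.605, θ₁=0.011, ω₁=-1.264, θ₂=-0.032, ω₂=-0.340
apply F[7]=+19.323 → step 8: x=0.155, v=1.814, θ₁=-0.017, ω₁=-1.482, θ₂=-0.039, ω₂=-0.351
apply F[8]=+1.798 → step 9: x=0.192, v=1.835, θ₁=-0.047, ω₁=-1.510, θ₂=-0.046, ω₂=-0.355
apply F[9]=-9.443 → step 10: x=0.227, v=1.738, θ₁=-0.076, ω₁=-1.421, θ₂=-0.053, ω₂=-0.350
apply F[10]=-16.161 → step 11: x=0.261, v=1.571, θ₁=-0.103, ω₁=-1.268, θ₂=-0.060, ω₂=-0.338
apply F[11]=-20.000 → step 12: x=0.290, v=1.365, θ₁=-0.126, ω₁=-1.083, θ₂=-0.066, ω₂=-0.316
apply F[12]=-20.000 → step 13: x=0.315, v=1.161, θ₁=-0.146, ω₁=-0.910, θ₂=-0.072, ω₂=-0.286
apply F[13]=-20.000 → step 14: x=0.336, v=0.960, θ₁=-0.163, ω₁=-0.746, θ₂=-0.078, ω₂=-0.250
apply F[14]=-20.000 → step 15: x=0.354, v=0.761, θ₁=-0.176, ω₁=-0.590, θ₂=-0.082, ω₂=-0.208
apply F[15]=-20.000 → step 16: x=0.367, v=0.564, θ₁=-0.186, ω₁=-0.440, θ₂=-0.086, ω₂=-0.161
apply F[16]=-20.000 → step 17: x=0.376, v=0.368, θ₁=-0.194, ω₁=-0.296, θ₂=-0.089, ω₂=-0.111
apply F[17]=-20.000 → step 18: x=0.382, v=0.173, θ₁=-0.198, ω₁=-0.154, θ₂=-0.090, ω₂=-0.058
apply F[18]=-20.000 → step 19: x=0.383, v=-0.022, θ₁=-0.200, ω₁=-0.015, θ₂=-0.091, ω₂=-0.004
apply F[19]=-20.000 → step 20: x=0.381, v=-0.217, θ₁=-0.199, ω₁=0.125, θ₂=-0.091, ω₂=0.050
apply F[20]=-20.000 → step 21: x=0.374, v=-0.413, θ₁=-0.195, ω₁=0.266, θ₂=-0.089, ω₂=0.103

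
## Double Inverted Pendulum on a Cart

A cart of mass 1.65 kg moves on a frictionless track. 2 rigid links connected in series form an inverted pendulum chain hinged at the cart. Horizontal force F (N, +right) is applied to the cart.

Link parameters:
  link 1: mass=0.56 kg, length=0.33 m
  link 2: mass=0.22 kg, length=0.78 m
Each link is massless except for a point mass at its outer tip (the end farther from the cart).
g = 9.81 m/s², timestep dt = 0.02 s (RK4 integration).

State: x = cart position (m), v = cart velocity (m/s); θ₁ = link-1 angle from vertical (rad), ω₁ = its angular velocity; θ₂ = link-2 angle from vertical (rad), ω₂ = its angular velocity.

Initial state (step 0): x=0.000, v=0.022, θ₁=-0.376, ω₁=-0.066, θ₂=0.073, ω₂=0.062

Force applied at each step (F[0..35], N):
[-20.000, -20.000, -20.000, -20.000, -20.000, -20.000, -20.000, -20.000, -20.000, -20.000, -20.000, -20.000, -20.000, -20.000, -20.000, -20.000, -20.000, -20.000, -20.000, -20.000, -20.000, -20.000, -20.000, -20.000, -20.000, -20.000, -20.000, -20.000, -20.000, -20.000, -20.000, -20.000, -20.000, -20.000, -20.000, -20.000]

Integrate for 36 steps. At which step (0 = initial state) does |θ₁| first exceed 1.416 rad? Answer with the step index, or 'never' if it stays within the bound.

apply F[0]=-20.000 → step 1: x=-0.002, v=-0.179, θ₁=-0.375, ω₁=0.171, θ₂=0.076, ω₂=0.247
apply F[1]=-20.000 → step 2: x=-0.007, v=-0.381, θ₁=-0.369, ω₁=0.414, θ₂=0.083, ω₂=0.432
apply F[2]=-20.000 → step 3: x=-0.017, v=-0.584, θ₁=-0.358, ω₁=0.668, θ₂=0.093, ω₂=0.615
apply F[3]=-20.000 → step 4: x=-0.031, v=-0.788, θ₁=-0.342, ω₁=0.942, θ₂=0.107, ω₂=0.795
apply F[4]=-20.000 → step 5: x=-0.048, v=-0.996, θ₁=-0.320, ω₁=1.243, θ₂=0.125, ω₂=0.970
apply F[5]=-20.000 → step 6: x=-0.070, v=-1.207, θ₁=-0.292, ω₁=1.580, θ₂=0.146, ω₂=1.136
apply F[6]=-20.000 → step 7: x=-0.097, v=-1.423, θ₁=-0.257, ω₁=1.963, θ₂=0.171, ω₂=1.291
apply F[7]=-20.000 → step 8: x=-0.127, v=-1.645, θ₁=-0.213, ω₁=2.401, θ₂=0.198, ω₂=1.430
apply F[8]=-20.000 → step 9: x=-0.163, v=-1.872, θ₁=-0.160, ω₁=2.906, θ₂=0.228, ω₂=1.548
apply F[9]=-20.000 → step 10: x=-0.202, v=-2.106, θ₁=-0.097, ω₁=3.488, θ₂=0.259, ω₂=1.639
apply F[10]=-20.000 → step 11: x=-0.247, v=-2.345, θ₁=-0.020, ω₁=4.152, θ₂=0.293, ω₂=1.697
apply F[11]=-20.000 → step 12: x=-0.296, v=-2.588, θ₁=0.070, ω₁=4.898, θ₂=0.327, ω₂=1.718
apply F[12]=-20.000 → step 13: x=-0.350, v=-2.828, θ₁=0.176, ω₁=5.709, θ₂=0.361, ω₂=1.707
apply F[13]=-20.000 → step 14: x=-0.409, v=-3.057, θ₁=0.299, ω₁=6.546, θ₂=0.395, ω₂=1.677
apply F[14]=-20.000 → step 15: x=-0.472, v=-3.261, θ₁=0.438, ω₁=7.350, θ₂=0.429, ω₂=1.661
apply F[15]=-20.000 → step 16: x=-0.539, v=-3.430, θ₁=0.592, ω₁=8.058, θ₂=0.462, ω₂=1.701
apply F[16]=-20.000 → step 17: x=-0.609, v=-3.556, θ₁=0.759, ω₁=8.630, θ₂=0.497, ω₂=1.838
apply F[17]=-20.000 → step 18: x=-0.681, v=-3.640, θ₁=0.936, ω₁=9.064, θ₂=0.536, ω₂=2.098
apply F[18]=-20.000 → step 19: x=-0.755, v=-3.687, θ₁=1.121, ω₁=9.385, θ₂=0.582, ω₂=2.488
apply F[19]=-20.000 → step 20: x=-0.829, v=-3.705, θ₁=1.311, ω₁=9.622, θ₂=0.637, ω₂=3.005
apply F[20]=-20.000 → step 21: x=-0.903, v=-3.701, θ₁=1.505, ω₁=9.795, θ₂=0.703, ω₂=3.640
apply F[21]=-20.000 → step 22: x=-0.977, v=-3.683, θ₁=1.702, ω₁=9.904, θ₂=0.783, ω₂=4.387
apply F[22]=-20.000 → step 23: x=-1.050, v=-3.661, θ₁=1.901, ω₁=9.923, θ₂=0.879, ω₂=5.236
apply F[23]=-20.000 → step 24: x=-1.123, v=-3.646, θ₁=2.098, ω₁=9.799, θ₂=0.993, ω₂=6.174
apply F[24]=-20.000 → step 25: x=-1.196, v=-3.653, θ₁=2.291, ω₁=9.449, θ₂=1.127, ω₂=7.172
apply F[25]=-20.000 → step 26: x=-1.269, v=-3.696, θ₁=2.474, ω₁=8.775, θ₂=1.280, ω₂=8.188
apply F[26]=-20.000 → step 27: x=-1.344, v=-3.785, θ₁=2.640, ω₁=7.700, θ₂=1.454, ω₂=9.164
apply F[27]=-20.000 → step 28: x=-1.421, v=-3.921, θ₁=2.779, ω₁=6.207, θ₂=1.646, ω₂=10.050
apply F[28]=-20.000 → step 29: x=-1.501, v=-4.092, θ₁=2.885, ω₁=4.360, θ₂=1.855, ω₂=10.836
apply F[29]=-20.000 → step 30: x=-1.585, v=-4.284, θ₁=2.952, ω₁=2.281, θ₂=2.079, ω₂=11.560
apply F[30]=-20.000 → step 31: x=-1.673, v=-4.479, θ₁=2.976, ω₁=0.146, θ₂=2.317, ω₂=12.275
apply F[31]=-20.000 → step 32: x=-1.764, v=-4.660, θ₁=2.960, ω₁=-1.744, θ₂=2.570, ω₂=12.950
apply F[32]=-20.000 → step 33: x=-1.859, v=-4.809, θ₁=2.912, ω₁=-2.858, θ₂=2.834, ω₂=13.349
apply F[33]=-20.000 → step 34: x=-1.956, v=-4.925, θ₁=2.854, ω₁=-2.747, θ₂=3.100, ω₂=13.196
apply F[34]=-20.000 → step 35: x=-2.056, v=-5.040, θ₁=2.808, ω₁=-1.671, θ₂=3.358, ω₂=12.595
apply F[35]=-20.000 → step 36: x=-2.158, v=-5.179, θ₁=2.789, ω₁=-0.237, θ₂=3.603, ω₂=11.871
|θ₁| = 1.505 > 1.416 first at step 21.

Answer: 21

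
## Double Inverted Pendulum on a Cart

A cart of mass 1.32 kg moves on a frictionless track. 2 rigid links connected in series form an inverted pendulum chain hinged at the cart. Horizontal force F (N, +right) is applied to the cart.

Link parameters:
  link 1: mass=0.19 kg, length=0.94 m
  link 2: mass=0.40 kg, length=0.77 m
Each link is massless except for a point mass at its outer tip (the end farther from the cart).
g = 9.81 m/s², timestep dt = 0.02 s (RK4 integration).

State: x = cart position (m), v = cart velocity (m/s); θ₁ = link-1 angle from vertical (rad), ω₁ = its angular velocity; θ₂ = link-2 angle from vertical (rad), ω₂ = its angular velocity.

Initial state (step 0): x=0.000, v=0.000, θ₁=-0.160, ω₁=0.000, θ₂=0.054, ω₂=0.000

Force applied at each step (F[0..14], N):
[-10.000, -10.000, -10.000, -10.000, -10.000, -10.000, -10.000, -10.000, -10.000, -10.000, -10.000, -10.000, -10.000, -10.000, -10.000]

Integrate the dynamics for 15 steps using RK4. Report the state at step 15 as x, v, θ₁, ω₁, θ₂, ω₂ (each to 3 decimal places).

Answer: x=-0.314, v=-2.118, θ₁=-0.112, ω₁=0.469, θ₂=0.469, ω₂=2.862

Derivation:
apply F[0]=-10.000 → step 1: x=-0.001, v=-0.138, θ₁=-0.160, ω₁=0.020, θ₂=0.056, ω₂=0.169
apply F[1]=-10.000 → step 2: x=-0.006, v=-0.275, θ₁=-0.159, ω₁=0.039, θ₂=0.061, ω₂=0.339
apply F[2]=-10.000 → step 3: x=-0.012, v=-0.413, θ₁=-0.158, ω₁=0.057, θ₂=0.069, ω₂=0.512
apply F[3]=-10.000 → step 4: x=-0.022, v=-0.551, θ₁=-0.157, ω₁=0.075, θ₂=0.081, ω₂=0.689
apply F[4]=-10.000 → step 5: x=-0.034, v=-0.690, θ₁=-0.155, ω₁=0.092, θ₂=0.097, ω₂=0.871
apply F[5]=-10.000 → step 6: x=-0.050, v=-0.829, θ₁=-0.153, ω₁=0.108, θ₂=0.116, ω₂=1.058
apply F[6]=-10.000 → step 7: x=-0.068, v=-0.969, θ₁=-0.151, ω₁=0.124, θ₂=0.139, ω₂=1.252
apply F[7]=-10.000 → step 8: x=-0.088, v=-1.109, θ₁=-0.148, ω₁=0.142, θ₂=0.166, ω₂=1.450
apply F[8]=-10.000 → step 9: x=-0.112, v=-1.250, θ₁=-0.145, ω₁=0.162, θ₂=0.197, ω₂=1.653
apply F[9]=-10.000 → step 10: x=-0.138, v=-1.393, θ₁=-0.142, ω₁=0.187, θ₂=0.232, ω₂=1.860
apply F[10]=-10.000 → step 11: x=-0.168, v=-1.536, θ₁=-0.138, ω₁=0.218, θ₂=0.272, ω₂=2.067
apply F[11]=-10.000 → step 12: x=-0.200, v=-1.680, θ₁=-0.133, ω₁=0.259, θ₂=0.315, ω₂=2.273
apply F[12]=-10.000 → step 13: x=-0.235, v=-1.825, θ₁=-0.127, ω₁=0.313, θ₂=0.363, ω₂=2.476
apply F[13]=-10.000 → step 14: x=-0.273, v=-1.971, θ₁=-0.120, ω₁=0.382, θ₂=0.414, ω₂=2.673
apply F[14]=-10.000 → step 15: x=-0.314, v=-2.118, θ₁=-0.112, ω₁=0.469, θ₂=0.469, ω₂=2.862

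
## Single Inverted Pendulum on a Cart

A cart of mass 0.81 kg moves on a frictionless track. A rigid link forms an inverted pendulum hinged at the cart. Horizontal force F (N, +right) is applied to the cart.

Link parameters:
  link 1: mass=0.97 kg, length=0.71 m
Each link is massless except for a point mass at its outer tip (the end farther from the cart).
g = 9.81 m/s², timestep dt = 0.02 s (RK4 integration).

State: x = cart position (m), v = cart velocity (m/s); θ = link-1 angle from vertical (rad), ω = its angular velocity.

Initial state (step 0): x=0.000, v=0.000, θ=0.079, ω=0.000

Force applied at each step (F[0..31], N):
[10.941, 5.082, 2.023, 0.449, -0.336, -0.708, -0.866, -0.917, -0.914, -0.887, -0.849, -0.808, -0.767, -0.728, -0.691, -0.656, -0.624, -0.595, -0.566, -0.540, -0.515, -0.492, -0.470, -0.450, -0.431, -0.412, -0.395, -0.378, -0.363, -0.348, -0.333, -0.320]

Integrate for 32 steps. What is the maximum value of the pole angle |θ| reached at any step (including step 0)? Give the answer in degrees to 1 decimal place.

apply F[0]=+10.941 → step 1: x=0.002, v=0.250, θ=0.076, ω=-0.330
apply F[1]=+5.082 → step 2: x=0.009, v=0.358, θ=0.068, ω=-0.462
apply F[2]=+2.023 → step 3: x=0.016, v=0.394, θ=0.058, ω=-0.494
apply F[3]=+0.449 → step 4: x=0.024, v=0.392, θ=0.049, ω=-0.477
apply F[4]=-0.336 → step 5: x=0.032, v=0.374, θ=0.039, ω=-0.439
apply F[5]=-0.708 → step 6: x=0.039, v=0.348, θ=0.031, ω=-0.394
apply F[6]=-0.866 → step 7: x=0.046, v=0.321, θ=0.024, ω=-0.347
apply F[7]=-0.917 → step 8: x=0.052, v=0.293, θ=0.017, ω=-0.303
apply F[8]=-0.914 → step 9: x=0.057, v=0.267, θ=0.012, ω=-0.263
apply F[9]=-0.887 → step 10: x=0.062, v=0.243, θ=0.007, ω=-0.226
apply F[10]=-0.849 → step 11: x=0.067, v=0.221, θ=0.002, ω=-0.194
apply F[11]=-0.808 → step 12: x=0.071, v=0.201, θ=-0.001, ω=-0.166
apply F[12]=-0.767 → step 13: x=0.075, v=0.183, θ=-0.004, ω=-0.141
apply F[13]=-0.728 → step 14: x=0.079, v=0.166, θ=-0.007, ω=-0.119
apply F[14]=-0.691 → step 15: x=0.082, v=0.151, θ=-0.009, ω=-0.099
apply F[15]=-0.656 → step 16: x=0.085, v=0.137, θ=-0.011, ω=-0.083
apply F[16]=-0.624 → step 17: x=0.087, v=0.125, θ=-0.012, ω=-0.068
apply F[17]=-0.595 → step 18: x=0.090, v=0.113, θ=-0.014, ω=-0.055
apply F[18]=-0.566 → step 19: x=0.092, v=0.102, θ=-0.015, ω=-0.044
apply F[19]=-0.540 → step 20: x=0.094, v=0.092, θ=-0.015, ω=-0.034
apply F[20]=-0.515 → step 21: x=0.095, v=0.083, θ=-0.016, ω=-0.026
apply F[21]=-0.492 → step 22: x=0.097, v=0.075, θ=-0.016, ω=-0.019
apply F[22]=-0.470 → step 23: x=0.098, v=0.067, θ=-0.017, ω=-0.012
apply F[23]=-0.450 → step 24: x=0.100, v=0.060, θ=-0.017, ω=-0.007
apply F[24]=-0.431 → step 25: x=0.101, v=0.053, θ=-0.017, ω=-0.002
apply F[25]=-0.412 → step 26: x=0.102, v=0.047, θ=-0.017, ω=0.002
apply F[26]=-0.395 → step 27: x=0.103, v=0.042, θ=-0.017, ω=0.005
apply F[27]=-0.378 → step 28: x=0.104, v=0.036, θ=-0.017, ω=0.008
apply F[28]=-0.363 → step 29: x=0.104, v=0.031, θ=-0.017, ω=0.011
apply F[29]=-0.348 → step 30: x=0.105, v=0.026, θ=-0.016, ω=0.013
apply F[30]=-0.333 → step 31: x=0.105, v=0.022, θ=-0.016, ω=0.015
apply F[31]=-0.320 → step 32: x=0.106, v=0.018, θ=-0.016, ω=0.016
Max |angle| over trajectory = 0.079 rad = 4.5°.

Answer: 4.5°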